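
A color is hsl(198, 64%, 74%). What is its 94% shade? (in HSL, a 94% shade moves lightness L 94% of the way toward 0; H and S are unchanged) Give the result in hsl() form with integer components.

L moves 94% from 74 toward 0: 74 − 69.56 = 4.44 → 4.
H and S are unchanged.

hsl(198, 64%, 4%)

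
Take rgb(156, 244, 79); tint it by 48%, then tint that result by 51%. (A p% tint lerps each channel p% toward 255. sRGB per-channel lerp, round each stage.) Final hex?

Per channel, c → c + 0.48(255 − c):
  R: 156 + 0.48×(255−156) = 156 + 47.52 = 203.52 → 204
  G: 244 + 5.28 = 249.28 → 249
  B: 79 + 84.48 = 163.48 → 163
After the tint: rgb(204, 249, 163) = #ccf9a3.
Per channel, c → c + 0.51(255 − c):
  R: 204 + 0.51×(255−204) = 204 + 26.01 = 230.01 → 230
  G: 249 + 3.06 = 252.06 → 252
  B: 163 + 0.51×(255−163) = 163 + 46.92 = 209.92 → 210
rgb(230, 252, 210) = #e6fcd2.

#e6fcd2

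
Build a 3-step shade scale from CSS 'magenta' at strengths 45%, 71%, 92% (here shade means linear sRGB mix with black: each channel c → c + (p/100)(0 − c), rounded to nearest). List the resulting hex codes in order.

#8C008C, #4A004A, #140014

CSS magenta is rgb(255, 0, 255).
45%: (255 − 114.75 = 140.25→140, 0→0, 255 − 114.75 = 140.25→140) → #8C008C
71%: (255 − 181.05 = 73.95→74, 0→0, 255 − 181.05 = 73.95→74) → #4A004A
92%: (255 − 234.6 = 20.4→20, 0→0, 255 − 234.6 = 20.4→20) → #140014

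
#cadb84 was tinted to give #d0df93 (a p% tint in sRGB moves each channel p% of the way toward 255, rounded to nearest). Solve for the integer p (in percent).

12%

#cadb84 is rgb(202, 219, 132); #d0df93 is rgb(208, 223, 147).
On the B channel (widest range): 147 ≈ 132 + (p/100)(255 − 132), so p ≈ 100×(147 − 132)/(255 − 132) = 1500/123 = 12.20.
p = 12 reproduces all three channels after rounding.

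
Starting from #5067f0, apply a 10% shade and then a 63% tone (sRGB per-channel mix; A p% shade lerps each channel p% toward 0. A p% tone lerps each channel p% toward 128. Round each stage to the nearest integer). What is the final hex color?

#5067f0 is rgb(80, 103, 240).
Per channel, c → c + 0.1(0 − c):
  R: 80 − 8 = 72 → 72
  G: 103 + 0.1×(0−103) = 103 − 10.3 = 92.7 → 93
  B: 240 + 0.1×(0−240) = 240 − 24 = 216 → 216
After the shade: rgb(72, 93, 216) = #485dd8.
A 63% tone moves each channel 63% toward 128:
  R: 72 + 35.28 = 107.28 → 107
  G: 93 + 0.63×(128−93) = 93 + 22.05 = 115.05 → 115
  B: 216 + 0.63×(128−216) = 216 − 55.44 = 160.56 → 161
rgb(107, 115, 161) = #6b73a1.

#6b73a1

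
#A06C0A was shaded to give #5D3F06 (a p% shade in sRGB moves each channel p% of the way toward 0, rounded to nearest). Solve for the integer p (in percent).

42%

#A06C0A is rgb(160, 108, 10); #5D3F06 is rgb(93, 63, 6).
On the R channel (widest range): 93 ≈ 160 + (p/100)(0 − 160), so p ≈ 100×(93 − 160)/(0 − 160) = -6700/-160 = 41.88.
p = 42 reproduces all three channels after rounding.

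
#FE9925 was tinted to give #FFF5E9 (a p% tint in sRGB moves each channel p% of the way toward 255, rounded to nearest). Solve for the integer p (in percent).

#FE9925 is rgb(254, 153, 37); #FFF5E9 is rgb(255, 245, 233).
On the B channel (widest range): 233 ≈ 37 + (p/100)(255 − 37), so p ≈ 100×(233 − 37)/(255 − 37) = 19600/218 = 89.91.
p = 90 reproduces all three channels after rounding.

90%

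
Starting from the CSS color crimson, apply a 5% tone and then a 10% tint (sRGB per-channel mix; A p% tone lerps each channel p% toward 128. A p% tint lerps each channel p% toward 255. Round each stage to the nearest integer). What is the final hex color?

#DB3052

CSS crimson is rgb(220, 20, 60).
Lerp each channel 5% toward 128:
  R: 220 − 4.6 = 215.4 → 215
  G: 20 + 0.05×(128−20) = 20 + 5.4 = 25.4 → 25
  B: 60 + 0.05×(128−60) = 60 + 3.4 = 63.4 → 63
After the tone: rgb(215, 25, 63) = #D7193F.
Per channel, c → c + 0.1(255 − c):
  R: 215 + 4 = 219 → 219
  G: 25 + 23 = 48 → 48
  B: 63 + 19.2 = 82.2 → 82
rgb(219, 48, 82) = #DB3052.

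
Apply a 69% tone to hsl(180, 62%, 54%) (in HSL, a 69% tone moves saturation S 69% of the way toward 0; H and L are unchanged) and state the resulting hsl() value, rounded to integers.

S moves 69% from 62 toward 0: 62 − 42.78 = 19.22 → 19.
H and L are unchanged.

hsl(180, 19%, 54%)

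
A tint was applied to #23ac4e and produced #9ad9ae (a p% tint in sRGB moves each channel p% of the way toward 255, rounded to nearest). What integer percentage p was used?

#23ac4e is rgb(35, 172, 78); #9ad9ae is rgb(154, 217, 174).
On the R channel (widest range): 154 ≈ 35 + (p/100)(255 − 35), so p ≈ 100×(154 − 35)/(255 − 35) = 11900/220 = 54.09.
p = 54 reproduces all three channels after rounding.

54%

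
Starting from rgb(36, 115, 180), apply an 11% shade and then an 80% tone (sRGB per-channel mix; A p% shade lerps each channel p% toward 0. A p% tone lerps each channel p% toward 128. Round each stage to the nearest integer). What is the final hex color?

#6D7B86

An 11% shade moves each channel 11% toward 0:
  R: 36 + 0.11×(0−36) = 36 − 3.96 = 32.04 → 32
  G: 115 − 12.65 = 102.35 → 102
  B: 180 + 0.11×(0−180) = 180 − 19.8 = 160.2 → 160
After the shade: rgb(32, 102, 160) = #2066A0.
Lerp each channel 80% toward 128:
  R: 32 + 76.8 = 108.8 → 109
  G: 102 + 20.8 = 122.8 → 123
  B: 160 + 0.8×(128−160) = 160 − 25.6 = 134.4 → 134
rgb(109, 123, 134) = #6D7B86.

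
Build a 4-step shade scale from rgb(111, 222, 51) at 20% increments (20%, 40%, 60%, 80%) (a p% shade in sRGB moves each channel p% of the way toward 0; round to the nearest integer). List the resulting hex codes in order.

#59B229, #43851F, #2C5914, #162C0A

20%: (111 − 22.2 = 88.8→89, 222 − 44.4 = 177.6→178, 51 − 10.2 = 40.8→41) → #59B229
40%: (111 − 44.4 = 66.6→67, 222 − 88.8 = 133.2→133, 51 − 20.4 = 30.6→31) → #43851F
60%: (111 − 66.6 = 44.4→44, 222 − 133.2 = 88.8→89, 51 − 30.6 = 20.4→20) → #2C5914
80%: (111 − 88.8 = 22.2→22, 222 − 177.6 = 44.4→44, 51 − 40.8 = 10.2→10) → #162C0A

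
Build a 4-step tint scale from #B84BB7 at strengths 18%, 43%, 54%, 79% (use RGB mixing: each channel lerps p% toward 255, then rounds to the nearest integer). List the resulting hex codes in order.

#B84BB7 is rgb(184, 75, 183).
18%: (184 + 12.78 = 196.78→197, 75 + 32.4 = 107.4→107, 183 + 12.96 = 195.96→196) → #C56BC4
43%: (184 + 30.53 = 214.53→215, 75 + 77.4 = 152.4→152, 183 + 30.96 = 213.96→214) → #D798D6
54%: (184 + 38.34 = 222.34→222, 75 + 97.2 = 172.2→172, 183 + 38.88 = 221.88→222) → #DEACDE
79%: (184 + 56.09 = 240.09→240, 75 + 142.2 = 217.2→217, 183 + 56.88 = 239.88→240) → #F0D9F0

#C56BC4, #D798D6, #DEACDE, #F0D9F0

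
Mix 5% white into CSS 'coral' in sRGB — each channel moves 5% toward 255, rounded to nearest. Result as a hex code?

CSS coral is rgb(255, 127, 80).
Lerp each channel 5% toward 255:
  R: 255 + 0.05×(255−255) = 255 + 0 = 255 → 255
  G: 127 + 6.4 = 133.4 → 133
  B: 80 + 8.75 = 88.75 → 89
rgb(255, 133, 89) = #FF8559.

#FF8559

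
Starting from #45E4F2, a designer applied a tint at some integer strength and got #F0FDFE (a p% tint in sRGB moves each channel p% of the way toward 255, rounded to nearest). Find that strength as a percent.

92%

#45E4F2 is rgb(69, 228, 242); #F0FDFE is rgb(240, 253, 254).
On the R channel (widest range): 240 ≈ 69 + (p/100)(255 − 69), so p ≈ 100×(240 − 69)/(255 − 69) = 17100/186 = 91.94.
p = 92 reproduces all three channels after rounding.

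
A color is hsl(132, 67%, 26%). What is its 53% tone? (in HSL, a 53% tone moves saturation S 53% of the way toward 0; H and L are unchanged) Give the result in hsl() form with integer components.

S moves 53% from 67 toward 0: 67 − 35.51 = 31.49 → 31.
H and L are unchanged.

hsl(132, 31%, 26%)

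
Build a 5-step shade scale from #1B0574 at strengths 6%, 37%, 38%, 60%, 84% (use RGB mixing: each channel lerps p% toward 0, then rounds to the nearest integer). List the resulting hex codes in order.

#19056D, #110349, #110348, #0B022E, #040113

#1B0574 is rgb(27, 5, 116).
6%: (27 − 1.62 = 25.38→25, 5→5, 116 − 6.96 = 109.04→109) → #19056D
37%: (27 − 9.99 = 17.01→17, 5 − 1.85 = 3.15→3, 116 − 42.92 = 73.08→73) → #110349
38%: (27 − 10.26 = 16.74→17, 5 − 1.9 = 3.1→3, 116 − 44.08 = 71.92→72) → #110348
60%: (27 − 16.2 = 10.8→11, 5 − 3 = 2→2, 116 − 69.6 = 46.4→46) → #0B022E
84%: (27 − 22.68 = 4.32→4, 5 − 4.2 = 0.8→1, 116 − 97.44 = 18.56→19) → #040113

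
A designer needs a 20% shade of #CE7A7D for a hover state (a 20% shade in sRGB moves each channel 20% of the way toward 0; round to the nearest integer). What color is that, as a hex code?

#CE7A7D is rgb(206, 122, 125).
A 20% shade moves each channel 20% toward 0:
  R: 206 + 0.2×(0−206) = 206 − 41.2 = 164.8 → 165
  G: 122 − 24.4 = 97.6 → 98
  B: 125 − 25 = 100 → 100
rgb(165, 98, 100) = #A56264.

#A56264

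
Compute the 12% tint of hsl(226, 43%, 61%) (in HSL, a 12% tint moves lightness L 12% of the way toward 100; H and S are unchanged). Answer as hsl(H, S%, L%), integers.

L moves 12% from 61 toward 100: 61 + 4.68 = 65.68 → 66.
H and S are unchanged.

hsl(226, 43%, 66%)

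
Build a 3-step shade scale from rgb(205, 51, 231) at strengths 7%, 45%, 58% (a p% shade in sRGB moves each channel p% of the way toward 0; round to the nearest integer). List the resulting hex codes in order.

7%: (205 − 14.35 = 190.65→191, 51 − 3.57 = 47.43→47, 231 − 16.17 = 214.83→215) → #BF2FD7
45%: (205 − 92.25 = 112.75→113, 51 − 22.95 = 28.05→28, 231 − 103.95 = 127.05→127) → #711C7F
58%: (205 − 118.9 = 86.1→86, 51 − 29.58 = 21.42→21, 231 − 133.98 = 97.02→97) → #561561

#BF2FD7, #711C7F, #561561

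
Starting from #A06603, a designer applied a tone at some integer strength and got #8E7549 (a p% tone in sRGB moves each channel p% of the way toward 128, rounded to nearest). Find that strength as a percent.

#A06603 is rgb(160, 102, 3); #8E7549 is rgb(142, 117, 73).
On the B channel (widest range): 73 ≈ 3 + (p/100)(128 − 3), so p ≈ 100×(73 − 3)/(128 − 3) = 7000/125 = 56.00.
p = 56 reproduces all three channels after rounding.

56%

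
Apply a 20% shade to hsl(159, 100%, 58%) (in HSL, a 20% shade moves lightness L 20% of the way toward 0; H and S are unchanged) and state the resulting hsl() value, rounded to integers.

hsl(159, 100%, 46%)

L moves 20% from 58 toward 0: 58 − 11.6 = 46.4 → 46.
H and S are unchanged.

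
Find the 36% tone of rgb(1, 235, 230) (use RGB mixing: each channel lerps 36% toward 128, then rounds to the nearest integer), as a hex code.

#2fc4c1

Per channel, c → c + 0.36(128 − c):
  R: 1 + 0.36×(128−1) = 1 + 45.72 = 46.72 → 47
  G: 235 + 0.36×(128−235) = 235 − 38.52 = 196.48 → 196
  B: 230 + 0.36×(128−230) = 230 − 36.72 = 193.28 → 193
rgb(47, 196, 193) = #2fc4c1.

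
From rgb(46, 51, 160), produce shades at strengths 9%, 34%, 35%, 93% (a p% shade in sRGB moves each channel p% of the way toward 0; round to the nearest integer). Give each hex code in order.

9%: (46 − 4.14 = 41.86→42, 51 − 4.59 = 46.41→46, 160 − 14.4 = 145.6→146) → #2a2e92
34%: (46 − 15.64 = 30.36→30, 51 − 17.34 = 33.66→34, 160 − 54.4 = 105.6→106) → #1e226a
35%: (46 − 16.1 = 29.9→30, 51 − 17.85 = 33.15→33, 160 − 56 = 104→104) → #1e2168
93%: (46 − 42.78 = 3.22→3, 51 − 47.43 = 3.57→4, 160 − 148.8 = 11.2→11) → #03040b

#2a2e92, #1e226a, #1e2168, #03040b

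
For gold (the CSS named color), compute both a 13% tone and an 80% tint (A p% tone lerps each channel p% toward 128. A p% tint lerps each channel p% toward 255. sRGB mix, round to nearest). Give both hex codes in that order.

#EECC11, #FFF7CC

CSS gold is rgb(255, 215, 0).
13% tone:
  R: 255 + 0.13×(128−255) = 255 − 16.51 = 238.49 → 238
  G: 215 + 0.13×(128−215) = 215 − 11.31 = 203.69 → 204
  B: 0 + 0.13×(128−0) = 0 + 16.64 = 16.64 → 17
  → #EECC11
80% tint:
  R: 255 + 0 = 255 → 255
  G: 215 + 0.8×(255−215) = 215 + 32 = 247 → 247
  B: 0 + 0.8×(255−0) = 0 + 204 = 204 → 204
  → #FFF7CC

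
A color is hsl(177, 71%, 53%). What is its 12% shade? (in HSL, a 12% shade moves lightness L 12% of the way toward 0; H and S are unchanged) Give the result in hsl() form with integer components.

hsl(177, 71%, 47%)

L moves 12% from 53 toward 0: 53 − 6.36 = 46.64 → 47.
H and S are unchanged.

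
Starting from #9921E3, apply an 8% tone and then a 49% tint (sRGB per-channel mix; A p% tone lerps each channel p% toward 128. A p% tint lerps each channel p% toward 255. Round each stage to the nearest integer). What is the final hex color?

#9921E3 is rgb(153, 33, 227).
Per channel, c → c + 0.08(128 − c):
  R: 153 − 2 = 151 → 151
  G: 33 + 7.6 = 40.6 → 41
  B: 227 − 7.92 = 219.08 → 219
After the tone: rgb(151, 41, 219) = #9729DB.
Per channel, c → c + 0.49(255 − c):
  R: 151 + 0.49×(255−151) = 151 + 50.96 = 201.96 → 202
  G: 41 + 0.49×(255−41) = 41 + 104.86 = 145.86 → 146
  B: 219 + 0.49×(255−219) = 219 + 17.64 = 236.64 → 237
rgb(202, 146, 237) = #CA92ED.

#CA92ED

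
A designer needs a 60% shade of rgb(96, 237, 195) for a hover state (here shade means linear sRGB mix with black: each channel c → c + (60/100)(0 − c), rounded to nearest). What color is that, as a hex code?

#265f4e

A 60% shade moves each channel 60% toward 0:
  R: 96 − 57.6 = 38.4 → 38
  G: 237 + 0.6×(0−237) = 237 − 142.2 = 94.8 → 95
  B: 195 − 117 = 78 → 78
rgb(38, 95, 78) = #265f4e.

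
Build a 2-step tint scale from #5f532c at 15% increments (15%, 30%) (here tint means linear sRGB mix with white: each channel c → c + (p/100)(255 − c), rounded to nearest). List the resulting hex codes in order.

#776d4c, #8f876b

#5f532c is rgb(95, 83, 44).
15%: (95 + 24 = 119→119, 83 + 25.8 = 108.8→109, 44 + 31.65 = 75.65→76) → #776d4c
30%: (95 + 48 = 143→143, 83 + 51.6 = 134.6→135, 44 + 63.3 = 107.3→107) → #8f876b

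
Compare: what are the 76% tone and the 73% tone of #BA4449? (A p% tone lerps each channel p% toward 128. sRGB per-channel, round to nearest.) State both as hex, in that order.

#BA4449 is rgb(186, 68, 73).
76% tone:
  R: 186 + 0.76×(128−186) = 186 − 44.08 = 141.92 → 142
  G: 68 + 45.6 = 113.6 → 114
  B: 73 + 0.76×(128−73) = 73 + 41.8 = 114.8 → 115
  → #8E7273
73% tone:
  R: 186 − 42.34 = 143.66 → 144
  G: 68 + 43.8 = 111.8 → 112
  B: 73 + 0.73×(128−73) = 73 + 40.15 = 113.15 → 113
  → #907071

#8E7273, #907071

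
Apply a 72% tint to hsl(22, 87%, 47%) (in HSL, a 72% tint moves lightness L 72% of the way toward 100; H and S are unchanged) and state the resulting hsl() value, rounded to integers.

hsl(22, 87%, 85%)

L moves 72% from 47 toward 100: 47 + 38.16 = 85.16 → 85.
H and S are unchanged.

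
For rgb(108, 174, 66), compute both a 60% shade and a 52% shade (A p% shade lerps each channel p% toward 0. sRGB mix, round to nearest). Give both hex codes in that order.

#2B461A, #345420

60% shade:
  R: 108 + 0.6×(0−108) = 108 − 64.8 = 43.2 → 43
  G: 174 − 104.4 = 69.6 → 70
  B: 66 − 39.6 = 26.4 → 26
  → #2B461A
52% shade:
  R: 108 + 0.52×(0−108) = 108 − 56.16 = 51.84 → 52
  G: 174 − 90.48 = 83.52 → 84
  B: 66 + 0.52×(0−66) = 66 − 34.32 = 31.68 → 32
  → #345420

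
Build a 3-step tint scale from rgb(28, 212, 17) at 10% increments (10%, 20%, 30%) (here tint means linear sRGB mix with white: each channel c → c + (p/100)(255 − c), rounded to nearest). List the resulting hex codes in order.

#33D829, #49DD41, #60E158

10%: (28 + 22.7 = 50.7→51, 212 + 4.3 = 216.3→216, 17 + 23.8 = 40.8→41) → #33D829
20%: (28 + 45.4 = 73.4→73, 212 + 8.6 = 220.6→221, 17 + 47.6 = 64.6→65) → #49DD41
30%: (28 + 68.1 = 96.1→96, 212 + 12.9 = 224.9→225, 17 + 71.4 = 88.4→88) → #60E158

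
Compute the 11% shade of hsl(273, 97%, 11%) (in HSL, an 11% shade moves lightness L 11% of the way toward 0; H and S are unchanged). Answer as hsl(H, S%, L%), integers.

L moves 11% from 11 toward 0: 11 − 1.21 = 9.79 → 10.
H and S are unchanged.

hsl(273, 97%, 10%)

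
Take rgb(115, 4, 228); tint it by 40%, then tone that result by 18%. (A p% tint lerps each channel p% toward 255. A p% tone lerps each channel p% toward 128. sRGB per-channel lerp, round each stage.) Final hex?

#A36CDB

Per channel, c → c + 0.4(255 − c):
  R: 115 + 0.4×(255−115) = 115 + 56 = 171 → 171
  G: 4 + 100.4 = 104.4 → 104
  B: 228 + 0.4×(255−228) = 228 + 10.8 = 238.8 → 239
After the tint: rgb(171, 104, 239) = #AB68EF.
An 18% tone moves each channel 18% toward 128:
  R: 171 − 7.74 = 163.26 → 163
  G: 104 + 0.18×(128−104) = 104 + 4.32 = 108.32 → 108
  B: 239 + 0.18×(128−239) = 239 − 19.98 = 219.02 → 219
rgb(163, 108, 219) = #A36CDB.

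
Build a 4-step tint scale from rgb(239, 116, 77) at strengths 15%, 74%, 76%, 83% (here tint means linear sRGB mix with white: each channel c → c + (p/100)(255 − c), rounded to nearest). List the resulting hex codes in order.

#f18968, #fbdbd1, #fbded4, #fce7e1

15%: (239 + 2.4 = 241.4→241, 116 + 20.85 = 136.85→137, 77 + 26.7 = 103.7→104) → #f18968
74%: (239 + 11.84 = 250.84→251, 116 + 102.86 = 218.86→219, 77 + 131.72 = 208.72→209) → #fbdbd1
76%: (239 + 12.16 = 251.16→251, 116 + 105.64 = 221.64→222, 77 + 135.28 = 212.28→212) → #fbded4
83%: (239 + 13.28 = 252.28→252, 116 + 115.37 = 231.37→231, 77 + 147.74 = 224.74→225) → #fce7e1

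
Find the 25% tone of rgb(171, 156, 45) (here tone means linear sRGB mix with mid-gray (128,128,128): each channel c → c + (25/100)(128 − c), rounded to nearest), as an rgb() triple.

Lerp each channel 25% toward 128:
  R: 171 + 0.25×(128−171) = 171 − 10.75 = 160.25 → 160
  G: 156 + 0.25×(128−156) = 156 − 7 = 149 → 149
  B: 45 + 0.25×(128−45) = 45 + 20.75 = 65.75 → 66

rgb(160, 149, 66)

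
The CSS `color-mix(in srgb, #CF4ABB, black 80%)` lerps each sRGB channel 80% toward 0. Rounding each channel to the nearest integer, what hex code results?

#290F25

#CF4ABB is rgb(207, 74, 187).
Per channel, c → c + 0.8(0 − c):
  R: 207 + 0.8×(0−207) = 207 − 165.6 = 41.4 → 41
  G: 74 − 59.2 = 14.8 → 15
  B: 187 + 0.8×(0−187) = 187 − 149.6 = 37.4 → 37
rgb(41, 15, 37) = #290F25.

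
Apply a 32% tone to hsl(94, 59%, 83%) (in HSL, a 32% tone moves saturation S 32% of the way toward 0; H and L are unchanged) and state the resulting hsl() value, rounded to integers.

S moves 32% from 59 toward 0: 59 − 18.88 = 40.12 → 40.
H and L are unchanged.

hsl(94, 40%, 83%)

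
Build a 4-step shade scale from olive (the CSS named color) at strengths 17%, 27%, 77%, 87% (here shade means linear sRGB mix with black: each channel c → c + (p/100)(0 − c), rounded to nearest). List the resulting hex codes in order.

CSS olive is rgb(128, 128, 0).
17%: (128 − 21.76 = 106.24→106, 128 − 21.76 = 106.24→106, 0→0) → #6A6A00
27%: (128 − 34.56 = 93.44→93, 128 − 34.56 = 93.44→93, 0→0) → #5D5D00
77%: (128 − 98.56 = 29.44→29, 128 − 98.56 = 29.44→29, 0→0) → #1D1D00
87%: (128 − 111.36 = 16.64→17, 128 − 111.36 = 16.64→17, 0→0) → #111100

#6A6A00, #5D5D00, #1D1D00, #111100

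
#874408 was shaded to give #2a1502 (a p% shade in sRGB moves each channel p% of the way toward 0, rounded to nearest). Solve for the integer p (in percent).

#874408 is rgb(135, 68, 8); #2a1502 is rgb(42, 21, 2).
On the R channel (widest range): 42 ≈ 135 + (p/100)(0 − 135), so p ≈ 100×(42 − 135)/(0 − 135) = -9300/-135 = 68.89.
p = 69 reproduces all three channels after rounding.

69%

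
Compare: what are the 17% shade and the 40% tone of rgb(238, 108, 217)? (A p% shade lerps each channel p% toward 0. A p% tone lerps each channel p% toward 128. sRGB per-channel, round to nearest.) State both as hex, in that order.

#C65AB4, #C274B5

17% shade:
  R: 238 + 0.17×(0−238) = 238 − 40.46 = 197.54 → 198
  G: 108 − 18.36 = 89.64 → 90
  B: 217 + 0.17×(0−217) = 217 − 36.89 = 180.11 → 180
  → #C65AB4
40% tone:
  R: 238 + 0.4×(128−238) = 238 − 44 = 194 → 194
  G: 108 + 0.4×(128−108) = 108 + 8 = 116 → 116
  B: 217 + 0.4×(128−217) = 217 − 35.6 = 181.4 → 181
  → #C274B5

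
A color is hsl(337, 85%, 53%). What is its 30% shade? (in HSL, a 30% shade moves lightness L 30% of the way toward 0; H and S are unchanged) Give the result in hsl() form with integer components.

L moves 30% from 53 toward 0: 53 − 15.9 = 37.1 → 37.
H and S are unchanged.

hsl(337, 85%, 37%)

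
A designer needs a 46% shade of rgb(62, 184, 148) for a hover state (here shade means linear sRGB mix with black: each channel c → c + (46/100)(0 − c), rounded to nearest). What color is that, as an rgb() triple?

rgb(33, 99, 80)

Lerp each channel 46% toward 0:
  R: 62 + 0.46×(0−62) = 62 − 28.52 = 33.48 → 33
  G: 184 + 0.46×(0−184) = 184 − 84.64 = 99.36 → 99
  B: 148 − 68.08 = 79.92 → 80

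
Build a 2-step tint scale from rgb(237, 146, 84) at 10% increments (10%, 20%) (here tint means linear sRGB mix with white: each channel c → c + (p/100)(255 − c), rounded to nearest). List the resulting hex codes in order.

#EF9D65, #F1A876

10%: (237 + 1.8 = 238.8→239, 146 + 10.9 = 156.9→157, 84 + 17.1 = 101.1→101) → #EF9D65
20%: (237 + 3.6 = 240.6→241, 146 + 21.8 = 167.8→168, 84 + 34.2 = 118.2→118) → #F1A876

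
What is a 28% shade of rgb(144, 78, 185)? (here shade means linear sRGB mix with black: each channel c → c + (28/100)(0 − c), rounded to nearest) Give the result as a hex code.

#683885

Per channel, c → c + 0.28(0 − c):
  R: 144 − 40.32 = 103.68 → 104
  G: 78 + 0.28×(0−78) = 78 − 21.84 = 56.16 → 56
  B: 185 − 51.8 = 133.2 → 133
rgb(104, 56, 133) = #683885.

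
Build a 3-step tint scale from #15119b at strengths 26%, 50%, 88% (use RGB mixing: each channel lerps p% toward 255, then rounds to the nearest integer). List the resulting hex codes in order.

#524fb5, #8a88cd, #e3e2f3

#15119b is rgb(21, 17, 155).
26%: (21 + 60.84 = 81.84→82, 17 + 61.88 = 78.88→79, 155 + 26 = 181→181) → #524fb5
50%: (21 + 117 = 138→138, 17 + 119 = 136→136, 155 + 50 = 205→205) → #8a88cd
88%: (21 + 205.92 = 226.92→227, 17 + 209.44 = 226.44→226, 155 + 88 = 243→243) → #e3e2f3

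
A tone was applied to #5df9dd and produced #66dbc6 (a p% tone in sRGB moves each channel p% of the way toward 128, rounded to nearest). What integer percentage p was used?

25%

#5df9dd is rgb(93, 249, 221); #66dbc6 is rgb(102, 219, 198).
On the G channel (widest range): 219 ≈ 249 + (p/100)(128 − 249), so p ≈ 100×(219 − 249)/(128 − 249) = -3000/-121 = 24.79.
p = 25 reproduces all three channels after rounding.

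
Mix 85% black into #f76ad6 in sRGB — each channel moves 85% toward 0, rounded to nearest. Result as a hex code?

#f76ad6 is rgb(247, 106, 214).
An 85% shade moves each channel 85% toward 0:
  R: 247 + 0.85×(0−247) = 247 − 209.95 = 37.05 → 37
  G: 106 + 0.85×(0−106) = 106 − 90.1 = 15.9 → 16
  B: 214 − 181.9 = 32.1 → 32
rgb(37, 16, 32) = #251020.

#251020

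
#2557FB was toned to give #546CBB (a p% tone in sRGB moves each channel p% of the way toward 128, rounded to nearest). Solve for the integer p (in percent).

#2557FB is rgb(37, 87, 251); #546CBB is rgb(84, 108, 187).
On the B channel (widest range): 187 ≈ 251 + (p/100)(128 − 251), so p ≈ 100×(187 − 251)/(128 − 251) = -6400/-123 = 52.03.
p = 52 reproduces all three channels after rounding.

52%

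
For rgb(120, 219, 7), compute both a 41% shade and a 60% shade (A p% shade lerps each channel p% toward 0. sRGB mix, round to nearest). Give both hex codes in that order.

#478104, #305803

41% shade:
  R: 120 + 0.41×(0−120) = 120 − 49.2 = 70.8 → 71
  G: 219 − 89.79 = 129.21 → 129
  B: 7 − 2.87 = 4.13 → 4
  → #478104
60% shade:
  R: 120 + 0.6×(0−120) = 120 − 72 = 48 → 48
  G: 219 − 131.4 = 87.6 → 88
  B: 7 + 0.6×(0−7) = 7 − 4.2 = 2.8 → 3
  → #305803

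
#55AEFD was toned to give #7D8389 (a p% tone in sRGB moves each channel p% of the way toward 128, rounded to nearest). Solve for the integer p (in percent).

93%

#55AEFD is rgb(85, 174, 253); #7D8389 is rgb(125, 131, 137).
On the B channel (widest range): 137 ≈ 253 + (p/100)(128 − 253), so p ≈ 100×(137 − 253)/(128 − 253) = -11600/-125 = 92.80.
p = 93 reproduces all three channels after rounding.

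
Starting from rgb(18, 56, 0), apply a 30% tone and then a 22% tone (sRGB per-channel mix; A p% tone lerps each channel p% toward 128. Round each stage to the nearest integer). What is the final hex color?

#44593a

Per channel, c → c + 0.3(128 − c):
  R: 18 + 0.3×(128−18) = 18 + 33 = 51 → 51
  G: 56 + 21.6 = 77.6 → 78
  B: 0 + 38.4 = 38.4 → 38
After the tone: rgb(51, 78, 38) = #334e26.
Lerp each channel 22% toward 128:
  R: 51 + 0.22×(128−51) = 51 + 16.94 = 67.94 → 68
  G: 78 + 11 = 89 → 89
  B: 38 + 19.8 = 57.8 → 58
rgb(68, 89, 58) = #44593a.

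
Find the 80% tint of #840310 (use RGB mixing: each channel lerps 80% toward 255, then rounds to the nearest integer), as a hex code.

#840310 is rgb(132, 3, 16).
An 80% tint moves each channel 80% toward 255:
  R: 132 + 0.8×(255−132) = 132 + 98.4 = 230.4 → 230
  G: 3 + 0.8×(255−3) = 3 + 201.6 = 204.6 → 205
  B: 16 + 0.8×(255−16) = 16 + 191.2 = 207.2 → 207
rgb(230, 205, 207) = #E6CDCF.

#E6CDCF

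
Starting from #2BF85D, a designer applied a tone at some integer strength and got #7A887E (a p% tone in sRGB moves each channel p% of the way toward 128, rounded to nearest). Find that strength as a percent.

#2BF85D is rgb(43, 248, 93); #7A887E is rgb(122, 136, 126).
On the G channel (widest range): 136 ≈ 248 + (p/100)(128 − 248), so p ≈ 100×(136 − 248)/(128 − 248) = -11200/-120 = 93.33.
p = 93 reproduces all three channels after rounding.

93%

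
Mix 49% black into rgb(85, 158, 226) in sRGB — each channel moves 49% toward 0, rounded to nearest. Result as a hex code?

#2b5173

Lerp each channel 49% toward 0:
  R: 85 − 41.65 = 43.35 → 43
  G: 158 + 0.49×(0−158) = 158 − 77.42 = 80.58 → 81
  B: 226 − 110.74 = 115.26 → 115
rgb(43, 81, 115) = #2b5173.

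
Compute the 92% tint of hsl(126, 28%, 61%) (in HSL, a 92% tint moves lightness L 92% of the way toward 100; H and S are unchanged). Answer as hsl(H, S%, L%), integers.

L moves 92% from 61 toward 100: 61 + 35.88 = 96.88 → 97.
H and S are unchanged.

hsl(126, 28%, 97%)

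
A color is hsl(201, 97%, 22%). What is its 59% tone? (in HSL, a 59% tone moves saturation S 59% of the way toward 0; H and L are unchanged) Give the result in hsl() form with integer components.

hsl(201, 40%, 22%)

S moves 59% from 97 toward 0: 97 − 57.23 = 39.77 → 40.
H and L are unchanged.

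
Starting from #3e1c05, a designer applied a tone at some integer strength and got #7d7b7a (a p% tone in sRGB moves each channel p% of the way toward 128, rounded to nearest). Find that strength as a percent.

95%

#3e1c05 is rgb(62, 28, 5); #7d7b7a is rgb(125, 123, 122).
On the B channel (widest range): 122 ≈ 5 + (p/100)(128 − 5), so p ≈ 100×(122 − 5)/(128 − 5) = 11700/123 = 95.12.
p = 95 reproduces all three channels after rounding.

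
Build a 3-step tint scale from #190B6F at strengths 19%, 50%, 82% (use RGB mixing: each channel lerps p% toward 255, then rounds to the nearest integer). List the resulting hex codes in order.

#45398A, #8C85B7, #D6D3E5

#190B6F is rgb(25, 11, 111).
19%: (25 + 43.7 = 68.7→69, 11 + 46.36 = 57.36→57, 111 + 27.36 = 138.36→138) → #45398A
50%: (25 + 115 = 140→140, 11 + 122 = 133→133, 111 + 72 = 183→183) → #8C85B7
82%: (25 + 188.6 = 213.6→214, 11 + 200.08 = 211.08→211, 111 + 118.08 = 229.08→229) → #D6D3E5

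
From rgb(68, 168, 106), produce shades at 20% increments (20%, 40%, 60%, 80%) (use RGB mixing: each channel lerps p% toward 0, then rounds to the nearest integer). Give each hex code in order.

20%: (68 − 13.6 = 54.4→54, 168 − 33.6 = 134.4→134, 106 − 21.2 = 84.8→85) → #368655
40%: (68 − 27.2 = 40.8→41, 168 − 67.2 = 100.8→101, 106 − 42.4 = 63.6→64) → #296540
60%: (68 − 40.8 = 27.2→27, 168 − 100.8 = 67.2→67, 106 − 63.6 = 42.4→42) → #1B432A
80%: (68 − 54.4 = 13.6→14, 168 − 134.4 = 33.6→34, 106 − 84.8 = 21.2→21) → #0E2215

#368655, #296540, #1B432A, #0E2215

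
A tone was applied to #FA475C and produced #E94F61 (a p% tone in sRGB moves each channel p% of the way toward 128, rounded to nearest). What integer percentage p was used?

#FA475C is rgb(250, 71, 92); #E94F61 is rgb(233, 79, 97).
On the R channel (widest range): 233 ≈ 250 + (p/100)(128 − 250), so p ≈ 100×(233 − 250)/(128 − 250) = -1700/-122 = 13.93.
p = 14 reproduces all three channels after rounding.

14%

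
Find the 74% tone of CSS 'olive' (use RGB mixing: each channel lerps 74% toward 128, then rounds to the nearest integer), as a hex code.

#80805F

CSS olive is rgb(128, 128, 0).
Lerp each channel 74% toward 128:
  R: 128 + 0.74×(128−128) = 128 + 0 = 128 → 128
  G: 128 + 0.74×(128−128) = 128 + 0 = 128 → 128
  B: 0 + 0.74×(128−0) = 0 + 94.72 = 94.72 → 95
rgb(128, 128, 95) = #80805F.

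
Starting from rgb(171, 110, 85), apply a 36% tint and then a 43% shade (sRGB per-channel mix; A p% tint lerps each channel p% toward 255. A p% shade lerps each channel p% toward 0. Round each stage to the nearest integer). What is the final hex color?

Per channel, c → c + 0.36(255 − c):
  R: 171 + 0.36×(255−171) = 171 + 30.24 = 201.24 → 201
  G: 110 + 0.36×(255−110) = 110 + 52.2 = 162.2 → 162
  B: 85 + 61.2 = 146.2 → 146
After the tint: rgb(201, 162, 146) = #C9A292.
Lerp each channel 43% toward 0:
  R: 201 − 86.43 = 114.57 → 115
  G: 162 + 0.43×(0−162) = 162 − 69.66 = 92.34 → 92
  B: 146 − 62.78 = 83.22 → 83
rgb(115, 92, 83) = #735C53.

#735C53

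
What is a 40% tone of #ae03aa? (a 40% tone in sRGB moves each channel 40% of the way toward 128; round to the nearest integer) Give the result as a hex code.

#ae03aa is rgb(174, 3, 170).
A 40% tone moves each channel 40% toward 128:
  R: 174 + 0.4×(128−174) = 174 − 18.4 = 155.6 → 156
  G: 3 + 0.4×(128−3) = 3 + 50 = 53 → 53
  B: 170 − 16.8 = 153.2 → 153
rgb(156, 53, 153) = #9c3599.

#9c3599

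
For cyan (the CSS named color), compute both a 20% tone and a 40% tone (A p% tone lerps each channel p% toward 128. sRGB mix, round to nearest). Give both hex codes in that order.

#1ae6e6, #33cccc

CSS cyan is rgb(0, 255, 255).
20% tone:
  R: 0 + 0.2×(128−0) = 0 + 25.6 = 25.6 → 26
  G: 255 − 25.4 = 229.6 → 230
  B: 255 + 0.2×(128−255) = 255 − 25.4 = 229.6 → 230
  → #1ae6e6
40% tone:
  R: 0 + 51.2 = 51.2 → 51
  G: 255 + 0.4×(128−255) = 255 − 50.8 = 204.2 → 204
  B: 255 + 0.4×(128−255) = 255 − 50.8 = 204.2 → 204
  → #33cccc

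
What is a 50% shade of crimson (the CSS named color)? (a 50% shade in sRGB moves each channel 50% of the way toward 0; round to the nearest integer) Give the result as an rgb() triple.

CSS crimson is rgb(220, 20, 60).
Per channel, c → c + 0.5(0 − c):
  R: 220 − 110 = 110 → 110
  G: 20 + 0.5×(0−20) = 20 − 10 = 10 → 10
  B: 60 + 0.5×(0−60) = 60 − 30 = 30 → 30

rgb(110, 10, 30)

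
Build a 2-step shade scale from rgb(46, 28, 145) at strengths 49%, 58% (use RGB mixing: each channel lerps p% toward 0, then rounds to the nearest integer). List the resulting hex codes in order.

49%: (46 − 22.54 = 23.46→23, 28 − 13.72 = 14.28→14, 145 − 71.05 = 73.95→74) → #170e4a
58%: (46 − 26.68 = 19.32→19, 28 − 16.24 = 11.76→12, 145 − 84.1 = 60.9→61) → #130c3d

#170e4a, #130c3d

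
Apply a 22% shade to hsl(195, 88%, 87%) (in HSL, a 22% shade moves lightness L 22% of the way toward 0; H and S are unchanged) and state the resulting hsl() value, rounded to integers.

L moves 22% from 87 toward 0: 87 − 19.14 = 67.86 → 68.
H and S are unchanged.

hsl(195, 88%, 68%)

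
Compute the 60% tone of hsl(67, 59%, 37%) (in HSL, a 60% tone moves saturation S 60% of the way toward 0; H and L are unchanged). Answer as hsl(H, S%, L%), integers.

S moves 60% from 59 toward 0: 59 − 35.4 = 23.6 → 24.
H and L are unchanged.

hsl(67, 24%, 37%)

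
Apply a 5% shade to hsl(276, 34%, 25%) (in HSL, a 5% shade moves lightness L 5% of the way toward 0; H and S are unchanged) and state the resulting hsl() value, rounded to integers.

hsl(276, 34%, 24%)

L moves 5% from 25 toward 0: 25 − 1.25 = 23.75 → 24.
H and S are unchanged.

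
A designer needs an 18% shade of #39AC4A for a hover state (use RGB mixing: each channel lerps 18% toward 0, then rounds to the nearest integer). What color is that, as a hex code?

#39AC4A is rgb(57, 172, 74).
An 18% shade moves each channel 18% toward 0:
  R: 57 − 10.26 = 46.74 → 47
  G: 172 + 0.18×(0−172) = 172 − 30.96 = 141.04 → 141
  B: 74 − 13.32 = 60.68 → 61
rgb(47, 141, 61) = #2F8D3D.

#2F8D3D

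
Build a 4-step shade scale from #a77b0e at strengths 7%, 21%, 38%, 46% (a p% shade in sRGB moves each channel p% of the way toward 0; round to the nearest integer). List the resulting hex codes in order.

#9b720d, #84610b, #684c09, #5a4208

#a77b0e is rgb(167, 123, 14).
7%: (167 − 11.69 = 155.31→155, 123 − 8.61 = 114.39→114, 14 − 0.98 = 13.02→13) → #9b720d
21%: (167 − 35.07 = 131.93→132, 123 − 25.83 = 97.17→97, 14 − 2.94 = 11.06→11) → #84610b
38%: (167 − 63.46 = 103.54→104, 123 − 46.74 = 76.26→76, 14 − 5.32 = 8.68→9) → #684c09
46%: (167 − 76.82 = 90.18→90, 123 − 56.58 = 66.42→66, 14 − 6.44 = 7.56→8) → #5a4208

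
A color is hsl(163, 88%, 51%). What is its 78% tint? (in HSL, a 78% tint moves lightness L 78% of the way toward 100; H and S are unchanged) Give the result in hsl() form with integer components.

L moves 78% from 51 toward 100: 51 + 38.22 = 89.22 → 89.
H and S are unchanged.

hsl(163, 88%, 89%)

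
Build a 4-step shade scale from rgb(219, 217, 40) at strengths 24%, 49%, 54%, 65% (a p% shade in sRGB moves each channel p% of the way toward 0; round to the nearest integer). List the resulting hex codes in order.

24%: (219 − 52.56 = 166.44→166, 217 − 52.08 = 164.92→165, 40 − 9.6 = 30.4→30) → #a6a51e
49%: (219 − 107.31 = 111.69→112, 217 − 106.33 = 110.67→111, 40 − 19.6 = 20.4→20) → #706f14
54%: (219 − 118.26 = 100.74→101, 217 − 117.18 = 99.82→100, 40 − 21.6 = 18.4→18) → #656412
65%: (219 − 142.35 = 76.65→77, 217 − 141.05 = 75.95→76, 40 − 26 = 14→14) → #4d4c0e

#a6a51e, #706f14, #656412, #4d4c0e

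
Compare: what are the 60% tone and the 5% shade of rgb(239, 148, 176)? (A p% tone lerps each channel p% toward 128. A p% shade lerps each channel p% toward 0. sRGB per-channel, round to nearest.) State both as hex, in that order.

#AC8893, #E38DA7

60% tone:
  R: 239 − 66.6 = 172.4 → 172
  G: 148 − 12 = 136 → 136
  B: 176 + 0.6×(128−176) = 176 − 28.8 = 147.2 → 147
  → #AC8893
5% shade:
  R: 239 + 0.05×(0−239) = 239 − 11.95 = 227.05 → 227
  G: 148 + 0.05×(0−148) = 148 − 7.4 = 140.6 → 141
  B: 176 − 8.8 = 167.2 → 167
  → #E38DA7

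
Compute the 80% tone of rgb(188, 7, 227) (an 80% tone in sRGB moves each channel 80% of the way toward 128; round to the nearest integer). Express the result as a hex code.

#8C6894

An 80% tone moves each channel 80% toward 128:
  R: 188 − 48 = 140 → 140
  G: 7 + 0.8×(128−7) = 7 + 96.8 = 103.8 → 104
  B: 227 + 0.8×(128−227) = 227 − 79.2 = 147.8 → 148
rgb(140, 104, 148) = #8C6894.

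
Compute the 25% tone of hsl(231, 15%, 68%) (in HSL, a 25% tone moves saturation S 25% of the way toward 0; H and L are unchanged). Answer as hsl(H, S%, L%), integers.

hsl(231, 11%, 68%)

S moves 25% from 15 toward 0: 15 − 3.75 = 11.25 → 11.
H and L are unchanged.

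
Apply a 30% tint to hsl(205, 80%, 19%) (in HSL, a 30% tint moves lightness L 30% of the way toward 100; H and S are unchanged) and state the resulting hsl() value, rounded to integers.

L moves 30% from 19 toward 100: 19 + 24.3 = 43.3 → 43.
H and S are unchanged.

hsl(205, 80%, 43%)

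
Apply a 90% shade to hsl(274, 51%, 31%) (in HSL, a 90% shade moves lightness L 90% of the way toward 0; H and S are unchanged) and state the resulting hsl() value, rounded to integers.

hsl(274, 51%, 3%)

L moves 90% from 31 toward 0: 31 − 27.9 = 3.1 → 3.
H and S are unchanged.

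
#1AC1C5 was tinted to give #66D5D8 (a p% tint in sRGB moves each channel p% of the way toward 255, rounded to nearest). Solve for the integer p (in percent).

33%

#1AC1C5 is rgb(26, 193, 197); #66D5D8 is rgb(102, 213, 216).
On the R channel (widest range): 102 ≈ 26 + (p/100)(255 − 26), so p ≈ 100×(102 − 26)/(255 − 26) = 7600/229 = 33.19.
p = 33 reproduces all three channels after rounding.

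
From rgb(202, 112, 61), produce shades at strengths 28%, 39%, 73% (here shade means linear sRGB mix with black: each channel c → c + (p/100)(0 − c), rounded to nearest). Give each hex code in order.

28%: (202 − 56.56 = 145.44→145, 112 − 31.36 = 80.64→81, 61 − 17.08 = 43.92→44) → #91512c
39%: (202 − 78.78 = 123.22→123, 112 − 43.68 = 68.32→68, 61 − 23.79 = 37.21→37) → #7b4425
73%: (202 − 147.46 = 54.54→55, 112 − 81.76 = 30.24→30, 61 − 44.53 = 16.47→16) → #371e10

#91512c, #7b4425, #371e10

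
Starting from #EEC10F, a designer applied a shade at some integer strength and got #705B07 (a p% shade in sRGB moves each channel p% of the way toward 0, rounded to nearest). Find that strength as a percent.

53%

#EEC10F is rgb(238, 193, 15); #705B07 is rgb(112, 91, 7).
On the R channel (widest range): 112 ≈ 238 + (p/100)(0 − 238), so p ≈ 100×(112 − 238)/(0 − 238) = -12600/-238 = 52.94.
p = 53 reproduces all three channels after rounding.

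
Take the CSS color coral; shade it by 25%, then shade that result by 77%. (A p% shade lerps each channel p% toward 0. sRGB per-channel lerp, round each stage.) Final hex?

CSS coral is rgb(255, 127, 80).
A 25% shade moves each channel 25% toward 0:
  R: 255 + 0.25×(0−255) = 255 − 63.75 = 191.25 → 191
  G: 127 + 0.25×(0−127) = 127 − 31.75 = 95.25 → 95
  B: 80 + 0.25×(0−80) = 80 − 20 = 60 → 60
After the shade: rgb(191, 95, 60) = #bf5f3c.
Per channel, c → c + 0.77(0 − c):
  R: 191 − 147.07 = 43.93 → 44
  G: 95 + 0.77×(0−95) = 95 − 73.15 = 21.85 → 22
  B: 60 + 0.77×(0−60) = 60 − 46.2 = 13.8 → 14
rgb(44, 22, 14) = #2c160e.

#2c160e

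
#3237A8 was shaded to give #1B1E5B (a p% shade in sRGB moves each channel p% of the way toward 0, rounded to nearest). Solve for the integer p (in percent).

#3237A8 is rgb(50, 55, 168); #1B1E5B is rgb(27, 30, 91).
On the B channel (widest range): 91 ≈ 168 + (p/100)(0 − 168), so p ≈ 100×(91 − 168)/(0 − 168) = -7700/-168 = 45.83.
p = 46 reproduces all three channels after rounding.

46%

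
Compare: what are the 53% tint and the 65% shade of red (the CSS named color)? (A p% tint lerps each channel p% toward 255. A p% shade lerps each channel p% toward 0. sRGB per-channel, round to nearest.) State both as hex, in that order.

#FF8787, #590000

CSS red is rgb(255, 0, 0).
53% tint:
  R: 255 + 0 = 255 → 255
  G: 0 + 135.15 = 135.15 → 135
  B: 0 + 135.15 = 135.15 → 135
  → #FF8787
65% shade:
  R: 255 + 0.65×(0−255) = 255 − 165.75 = 89.25 → 89
  G: 0 + 0.65×(0−0) = 0 + 0 = 0 → 0
  B: 0 + 0.65×(0−0) = 0 + 0 = 0 → 0
  → #590000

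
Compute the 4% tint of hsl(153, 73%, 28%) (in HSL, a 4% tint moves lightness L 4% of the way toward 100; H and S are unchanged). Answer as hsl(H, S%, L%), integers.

L moves 4% from 28 toward 100: 28 + 2.88 = 30.88 → 31.
H and S are unchanged.

hsl(153, 73%, 31%)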